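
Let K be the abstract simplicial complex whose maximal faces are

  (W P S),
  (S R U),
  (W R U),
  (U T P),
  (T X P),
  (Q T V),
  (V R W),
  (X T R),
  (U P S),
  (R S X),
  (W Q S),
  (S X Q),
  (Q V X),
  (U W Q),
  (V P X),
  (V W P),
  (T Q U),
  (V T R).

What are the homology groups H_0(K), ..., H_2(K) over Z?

Order the vertices as P < Q < R < S < T < U < V < W < X. Listing each simplex with vertices in this order, K has dimension 2 with simplices:

  0-simplices (9): P, Q, R, S, T, U, V, W, X
  1-simplices (27): PS, PT, PU, PV, PW, PX, QS, QT, QU, QV, QW, QX, RS, RT, RU, RV, RW, RX, SU, SW, SX, TU, TV, TX, UW, VW, VX
  2-simplices (18): PSU, PSW, PTU, PTX, PVW, PVX, QSW, QSX, QTU, QTV, QUW, QVX, RSU, RSX, RTV, RTX, RUW, RVW

giving chain groups C_0 ≅ Z^9, C_1 ≅ Z^27, C_2 ≅ Z^18.

The boundary map ∂_1: C_1 → C_0 sends each edge [p,q] (with p < q) to q − p.
This gives a 9×27 integer matrix of rank 8; reducing to Smith normal form yields diagonal entries (1,1,1,1,1,1,1,1).

∂_2: C_2 → C_1 acts by ∂[p,q,r] = [q,r] − [p,r] + [p,q]. For instance
  ∂PSU = SU − PU + PS,
  ∂QSW = SW − QW + QS.
This gives a 27×18 integer matrix of rank 18; reducing to Smith normal form yields diagonal entries (1,1,1,1,1,1,1,1,1,1,1,1,1,1,1,1,1,2).

Reading off H_k = ker ∂_k / im ∂_{k+1}:

  H_0: rank C_0 − rank ∂_1 = 9 − 8 = 1, and the invariant factors of ∂_1 are all 1, so H_0 ≅ Z.
  H_1: rank ker ∂_1 − rank ∂_2 = (27 − 8) − 18 = 1, and ∂_2 has invariant factor 2 > 1, so H_1 ≅ Z ⊕ Z_2.
  H_2: rank ker ∂_2 − rank ∂_3 = (18 − 18) − 0 = 0, and there is no ∂_3, so H_2 ≅ 0.

(K is a triangulation of the Klein bottle.)

H_0 = Z,  H_1 = Z ⊕ Z_2,  H_2 = 0.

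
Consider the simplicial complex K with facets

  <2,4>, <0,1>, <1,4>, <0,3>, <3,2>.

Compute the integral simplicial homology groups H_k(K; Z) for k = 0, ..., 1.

H_0 = Z,  H_1 = Z.

We work with the vertex ordering 0 < 1 < 2 < 3 < 4. The simplices of K, each written with vertices in increasing order, are:

  0-simplices (5): [0], [1], [2], [3], [4]
  1-simplices (5): [0,1], [0,3], [1,4], [2,3], [2,4]

so the chain groups are C_0 ≅ Z^5, C_1 ≅ Z^5.

The boundary map ∂_1: C_1 → C_0 sends each edge [p,q] (with p < q) to q − p. For instance
  ∂[2,4] = [4] − [2].
As a 5×5 matrix over Z this has rank 4, with invariant factors (1,1,1,1).

From H_k ≅ ker(∂_k) / im(∂_{k+1}) we obtain:

  H_0: rank C_0 − rank ∂_1 = 5 − 4 = 1, and the invariant factors of ∂_1 are all 1, so H_0 ≅ Z.
  H_1: rank ker ∂_1 − rank ∂_2 = (5 − 4) − 0 = 1, and there is no ∂_2, so H_1 ≅ Z.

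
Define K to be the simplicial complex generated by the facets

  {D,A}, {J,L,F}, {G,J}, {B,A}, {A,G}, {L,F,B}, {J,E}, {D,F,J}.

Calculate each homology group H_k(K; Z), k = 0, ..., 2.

K has 8 vertices, 12 edges, 3 triangles.
rank ∂_0 = 0, rank ∂_1 = 7 ⇒ b_0 = 8 − 0 − 7 = 1; all invariant factors of ∂_1 are 1 so no torsion. So H_0 ≅ Z.
rank ∂_1 = 7, rank ∂_2 = 3 ⇒ b_1 = 12 − 7 − 3 = 2; all invariant factors of ∂_2 are 1 so no torsion. So H_1 ≅ Z^2.
rank ∂_2 = 3, rank ∂_3 = 0 ⇒ b_2 = 3 − 3 − 0 = 0. So H_2 ≅ 0.

H_0 ≅ Z,  H_1 ≅ Z^2,  H_2 = 0.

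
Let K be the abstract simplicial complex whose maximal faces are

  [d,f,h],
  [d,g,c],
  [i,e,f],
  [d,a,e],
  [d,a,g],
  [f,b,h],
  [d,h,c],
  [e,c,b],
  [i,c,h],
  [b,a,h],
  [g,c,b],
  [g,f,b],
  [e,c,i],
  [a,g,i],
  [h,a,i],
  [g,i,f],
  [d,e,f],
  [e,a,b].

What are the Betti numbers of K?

b_0 = 1, b_1 = 2, b_2 = 1.

K has 9 vertices, 27 edges, 18 triangles.
rank ∂_0 = 0, rank ∂_1 = 8 ⇒ b_0 = 9 − 0 − 8 = 1; all invariant factors of ∂_1 are 1 so no torsion. So H_0 = Z.
rank ∂_1 = 8, rank ∂_2 = 17 ⇒ b_1 = 27 − 8 − 17 = 2; all invariant factors of ∂_2 are 1 so no torsion. So H_1 = Z^2.
rank ∂_2 = 17, rank ∂_3 = 0 ⇒ b_2 = 18 − 17 − 0 = 1. So H_2 = Z.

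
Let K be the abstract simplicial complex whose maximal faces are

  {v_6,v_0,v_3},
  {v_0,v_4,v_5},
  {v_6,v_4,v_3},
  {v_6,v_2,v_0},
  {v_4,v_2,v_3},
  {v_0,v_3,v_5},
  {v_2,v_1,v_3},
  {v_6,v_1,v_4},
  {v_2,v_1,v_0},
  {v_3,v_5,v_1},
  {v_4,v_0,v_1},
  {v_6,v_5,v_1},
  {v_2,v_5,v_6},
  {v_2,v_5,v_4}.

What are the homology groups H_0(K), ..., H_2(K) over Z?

H_0 = Z,  H_1 = Z^2,  H_2 = Z.

K has 7 vertices, 21 edges, 14 triangles.
rank ∂_0 = 0, rank ∂_1 = 6 ⇒ b_0 = 7 − 0 − 6 = 1; all invariant factors of ∂_1 are 1 so no torsion. So H_0 = Z.
rank ∂_1 = 6, rank ∂_2 = 13 ⇒ b_1 = 21 − 6 − 13 = 2; all invariant factors of ∂_2 are 1 so no torsion. So H_1 = Z^2.
rank ∂_2 = 13, rank ∂_3 = 0 ⇒ b_2 = 14 − 13 − 0 = 1. So H_2 = Z.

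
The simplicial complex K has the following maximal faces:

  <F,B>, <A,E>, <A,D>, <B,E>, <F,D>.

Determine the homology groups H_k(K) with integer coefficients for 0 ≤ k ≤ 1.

Take the total order A < B < D < E < F on the vertex set. Then K (dimension 1) consists of the simplices:

  0-simplices (5): A, B, D, E, F
  1-simplices (5): AD, AE, BE, BF, DF

so the chain groups are C_0 ≅ Z^5, C_1 ≅ Z^5.

∂_1: C_1 → C_0 maps an edge to its endpoints' difference, ∂[p,q] = q − p. For instance
  ∂BE = E − B.
The resulting 5×5 matrix has rank 4, and its Smith normal form has invariant factors (1,1,1,1).

Reading off H_k = ker ∂_k / im ∂_{k+1}:

  H_0: rank C_0 − rank ∂_1 = 5 − 4 = 1, and the invariant factors of ∂_1 are all 1, so H_0 ≅ Z.
  H_1: rank ker ∂_1 − rank ∂_2 = (5 − 4) − 0 = 1, and there is no ∂_2, so H_1 ≅ Z.

H_0 = Z,  H_1 = Z.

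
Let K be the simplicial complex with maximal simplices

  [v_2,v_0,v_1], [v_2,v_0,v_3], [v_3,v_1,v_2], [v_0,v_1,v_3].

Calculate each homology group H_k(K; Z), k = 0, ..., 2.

H_0 = Z,  H_1 = 0,  H_2 = Z.

Order the vertices as v_0 < v_1 < v_2 < v_3. Listing each simplex with vertices in this order, K has dimension 2 with simplices:

  0-simplices (4): [v_0], [v_1], [v_2], [v_3]
  1-simplices (6): [v_0,v_1], [v_0,v_2], [v_0,v_3], [v_1,v_2], [v_1,v_3], [v_2,v_3]
  2-simplices (4): [v_0,v_1,v_2], [v_0,v_1,v_3], [v_0,v_2,v_3], [v_1,v_2,v_3]

Hence C_0 ≅ Z^4, C_1 ≅ Z^6, C_2 ≅ Z^4.

Boundary ∂_1: C_1 → C_0 maps an edge to its endpoints' difference, ∂[p,q] = q − p. For instance
  ∂[v_2,v_3] = [v_3] − [v_2].
The resulting 4×6 matrix has rank 3, and its Smith normal form has invariant factors (1,1,1).

∂_2: C_2 → C_1 sends each 2-simplex [p,q,r] to [q,r] − [p,r] + [p,q]. For instance
  ∂[v_1,v_2,v_3] = [v_2,v_3] − [v_1,v_3] + [v_1,v_2],
  ∂[v_0,v_1,v_3] = [v_1,v_3] − [v_0,v_3] + [v_0,v_1].
As a 6×4 matrix over Z this has rank 3, with invariant factors (1,1,1).

Now H_k = ker ∂_k / im ∂_{k+1}, so:

  H_0: rank C_0 − rank ∂_1 = 4 − 3 = 1, and the invariant factors of ∂_1 are all 1, so H_0 ≅ Z.
  H_1: rank ker ∂_1 − rank ∂_2 = (6 − 3) − 3 = 0, and the invariant factors of ∂_2 are all 1, so H_1 ≅ 0.
  H_2: rank ker ∂_2 − rank ∂_3 = (4 − 3) − 0 = 1, and there is no ∂_3, so H_2 ≅ Z.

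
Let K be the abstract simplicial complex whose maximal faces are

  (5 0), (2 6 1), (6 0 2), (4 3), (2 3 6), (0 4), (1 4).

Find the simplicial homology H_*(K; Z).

Order the vertices as 0 < 1 < 2 < 3 < 4 < 5 < 6. Listing each simplex with vertices in this order, K has dimension 2 with simplices:

  0-simplices (7): [0], [1], [2], [3], [4], [5], [6]
  1-simplices (11): [0,2], [0,4], [0,5], [0,6], [1,2], [1,4], [1,6], [2,3], [2,6], [3,4], [3,6]
  2-simplices (3): [0,2,6], [1,2,6], [2,3,6]

giving chain groups C_0 ≅ Z^7, C_1 ≅ Z^11, C_2 ≅ Z^3.

∂_1: C_1 → C_0 maps an edge to its endpoints' difference, ∂[p,q] = q − p. For instance
  ∂[3,6] = [6] − [3].
The resulting 7×11 matrix has rank 6, and its Smith normal form has invariant factors (1,1,1,1,1,1).

Boundary ∂_2: C_2 → C_1 sends each 2-simplex [p,q,r] to [q,r] − [p,r] + [p,q]. For instance
  ∂[0,2,6] = [2,6] − [0,6] + [0,2],
  ∂[2,3,6] = [3,6] − [2,6] + [2,3].
The 11×3 boundary matrix has rank 3 and Smith normal form diag(1,1,1).

From H_k ≅ ker(∂_k) / im(∂_{k+1}) we obtain:

  H_0: rank C_0 − rank ∂_1 = 7 − 6 = 1, and the invariant factors of ∂_1 are all 1, so H_0 ≅ Z.
  H_1: rank ker ∂_1 − rank ∂_2 = (11 − 6) − 3 = 2, and the invariant factors of ∂_2 are all 1, so H_1 ≅ Z^2.
  H_2: rank ker ∂_2 − rank ∂_3 = (3 − 3) − 0 = 0, and there is no ∂_3, so H_2 ≅ 0.

H_0 = Z,  H_1 = Z^2,  H_2 = 0.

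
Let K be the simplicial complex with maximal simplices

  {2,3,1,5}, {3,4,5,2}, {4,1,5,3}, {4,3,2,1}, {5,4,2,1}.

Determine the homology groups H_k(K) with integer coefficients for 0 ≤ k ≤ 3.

We work with the vertex ordering 1 < 2 < 3 < 4 < 5. The simplices of K, each written with vertices in increasing order, are:

  0-simplices (5): [1], [2], [3], [4], [5]
  1-simplices (10): [1,2], [1,3], [1,4], [1,5], [2,3], [2,4], [2,5], [3,4], [3,5], [4,5]
  2-simplices (10): [1,2,3], [1,2,4], [1,2,5], [1,3,4], [1,3,5], [1,4,5], [2,3,4], [2,3,5], [2,4,5], [3,4,5]
  3-simplices (5): [1,2,3,4], [1,2,3,5], [1,2,4,5], [1,3,4,5], [2,3,4,5]

so the chain groups are C_0 ≅ Z^5, C_1 ≅ Z^10, C_2 ≅ Z^10, C_3 ≅ Z^5.

∂_1: C_1 → C_0 maps an edge to its endpoints' difference, ∂[p,q] = q − p.
This gives a 5×10 integer matrix of rank 4; reducing to Smith normal form yields diagonal entries (1,1,1,1).

Boundary ∂_2: C_2 → C_1 maps a triangle to the signed sum of its edges. For instance
  ∂[3,4,5] = [4,5] − [3,5] + [3,4],
  ∂[2,3,5] = [3,5] − [2,5] + [2,3].
This gives a 10×10 integer matrix of rank 6; reducing to Smith normal form yields diagonal entries (1,1,1,1,1,1).

The boundary map ∂_3: C_3 → C_2 sends each 3-simplex σ to the alternating sum Σ_i (−1)^i (σ with its i-th vertex removed). For instance
  ∂[2,3,4,5] = [3,4,5] − [2,4,5] + [2,3,5] − [2,3,4],
  ∂[1,2,3,4] = [2,3,4] − [1,3,4] + [1,2,4] − [1,2,3].
The resulting 10×5 matrix has rank 4, and its Smith normal form has invariant factors (1,1,1,1).

Computing H_k = (kernel of ∂_k) / (image of ∂_{k+1}):

  H_0: rank C_0 − rank ∂_1 = 5 − 4 = 1, and the invariant factors of ∂_1 are all 1, so H_0 = Z.
  H_1: rank ker ∂_1 − rank ∂_2 = (10 − 4) − 6 = 0, and the invariant factors of ∂_2 are all 1, so H_1 = 0.
  H_2: rank ker ∂_2 − rank ∂_3 = (10 − 6) − 4 = 0, and the invariant factors of ∂_3 are all 1, so H_2 = 0.
  H_3: rank ker ∂_3 − rank ∂_4 = (5 − 4) − 0 = 1, and there is no ∂_4, so H_3 = Z.

As a check, the Euler characteristic is 5 − 10 + 10 − 5 = 0, which agrees with 1 − 0 + 0 − 1 = 0.
(K is a triangulation of the 3-sphere S^3.)

H_0 = Z,  H_1 = 0,  H_2 = 0,  H_3 = Z.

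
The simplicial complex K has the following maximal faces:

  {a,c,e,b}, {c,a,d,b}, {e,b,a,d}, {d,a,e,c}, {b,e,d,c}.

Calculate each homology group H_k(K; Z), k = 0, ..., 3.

K has 5 vertices, 10 edges, 10 triangles, 5 3-simplices.
rank ∂_0 = 0, rank ∂_1 = 4 ⇒ b_0 = 5 − 0 − 4 = 1; all invariant factors of ∂_1 are 1 so no torsion. So H_0 ≅ Z.
rank ∂_1 = 4, rank ∂_2 = 6 ⇒ b_1 = 10 − 4 − 6 = 0; all invariant factors of ∂_2 are 1 so no torsion. So H_1 ≅ 0.
rank ∂_2 = 6, rank ∂_3 = 4 ⇒ b_2 = 10 − 6 − 4 = 0; all invariant factors of ∂_3 are 1 so no torsion. So H_2 ≅ 0.
rank ∂_3 = 4, rank ∂_4 = 0 ⇒ b_3 = 5 − 4 − 0 = 1. So H_3 ≅ Z.

H_0 ≅ Z,  H_1 = 0,  H_2 = 0,  H_3 ≅ Z.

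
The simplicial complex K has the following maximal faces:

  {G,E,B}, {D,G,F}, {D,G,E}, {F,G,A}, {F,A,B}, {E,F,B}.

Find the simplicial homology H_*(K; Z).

Take the total order A < B < D < E < F < G on the vertex set. Then K (dimension 2) consists of the simplices:

  0-simplices (6): A, B, D, E, F, G
  1-simplices (12): AB, AF, AG, BE, BF, BG, DE, DF, DG, EF, EG, FG
  2-simplices (6): ABF, AFG, BEF, BEG, DEG, DFG

Hence C_0 ≅ Z^6, C_1 ≅ Z^12, C_2 ≅ Z^6.

∂_1: C_1 → C_0 maps an edge to its endpoints' difference, ∂[p,q] = q − p. For instance
  ∂EG = G − E.
The resulting 6×12 matrix has rank 5, and its Smith normal form has invariant factors (1,1,1,1,1).

∂_2: C_2 → C_1 sends each 2-simplex [p,q,r] to [q,r] − [p,r] + [p,q]. For instance
  ∂BEF = EF − BF + BE,
  ∂ABF = BF − AF + AB.
The resulting 12×6 matrix has rank 6, and its Smith normal form has invariant factors (1,1,1,1,1,1).

Reading off H_k = ker ∂_k / im ∂_{k+1}:

  H_0: rank C_0 − rank ∂_1 = 6 − 5 = 1, and the invariant factors of ∂_1 are all 1, so H_0 = Z.
  H_1: rank ker ∂_1 − rank ∂_2 = (12 − 5) − 6 = 1, and the invariant factors of ∂_2 are all 1, so H_1 = Z.
  H_2: rank ker ∂_2 − rank ∂_3 = (6 − 6) − 0 = 0, and there is no ∂_3, so H_2 = 0.

H_0 = Z,  H_1 = Z,  H_2 = 0.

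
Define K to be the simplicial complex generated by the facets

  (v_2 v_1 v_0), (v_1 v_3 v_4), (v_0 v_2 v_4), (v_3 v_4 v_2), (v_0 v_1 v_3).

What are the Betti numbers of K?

b_0 = 1, b_1 = 1, b_2 = 0.

K has 5 vertices, 10 edges, 5 triangles.
rank ∂_0 = 0, rank ∂_1 = 4 ⇒ b_0 = 5 − 0 − 4 = 1; all invariant factors of ∂_1 are 1 so no torsion. So H_0 = Z.
rank ∂_1 = 4, rank ∂_2 = 5 ⇒ b_1 = 10 − 4 − 5 = 1; all invariant factors of ∂_2 are 1 so no torsion. So H_1 = Z.
rank ∂_2 = 5, rank ∂_3 = 0 ⇒ b_2 = 5 − 5 − 0 = 0. So H_2 = 0.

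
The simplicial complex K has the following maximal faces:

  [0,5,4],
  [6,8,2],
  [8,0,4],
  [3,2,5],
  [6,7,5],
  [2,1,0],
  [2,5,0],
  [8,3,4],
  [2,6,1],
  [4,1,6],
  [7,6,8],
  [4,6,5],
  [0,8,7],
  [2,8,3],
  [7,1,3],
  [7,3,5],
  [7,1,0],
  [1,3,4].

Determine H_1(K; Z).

H_1 = Z^2.

We work with the vertex ordering 0 < 1 < 2 < 3 < 4 < 5 < 6 < 7 < 8. The simplices of K, each written with vertices in increasing order, are:

  0-simplices (9): [0], [1], [2], [3], [4], [5], [6], [7], [8]
  1-simplices (27): (27 of them)
  2-simplices (18): [0,1,2], [0,1,7], [0,2,5], [0,4,5], [0,4,8], [0,7,8], [1,2,6], [1,3,4], [1,3,7], [1,4,6], [2,3,5], [2,3,8], [2,6,8], [3,4,8], [3,5,7], [4,5,6], [5,6,7], [6,7,8]

so the chain groups are C_0 ≅ Z^9, C_1 ≅ Z^27, C_2 ≅ Z^18.

∂_1: C_1 → C_0 sends each edge [p,q] (with p < q) to q − p. For instance
  ∂[1,7] = [7] − [1].
As a 9×27 matrix over Z this has rank 8, with invariant factors (1,1,1,1,1,1,1,1).

Boundary ∂_2: C_2 → C_1 sends each 2-simplex [p,q,r] to [q,r] − [p,r] + [p,q]. For instance
  ∂[0,2,5] = [2,5] − [0,5] + [0,2],
  ∂[0,4,8] = [4,8] − [0,8] + [0,4].
The resulting 27×18 matrix has rank 17, and its Smith normal form has invariant factors (1,1,1,1,1,1,1,1,1,1,1,1,1,1,1,1,1).

From H_k ≅ ker(∂_k) / im(∂_{k+1}) we obtain:

  H_1: rank ker ∂_1 − rank ∂_2 = (27 − 8) − 17 = 2, and the invariant factors of ∂_2 are all 1, so H_1 ≅ Z^2.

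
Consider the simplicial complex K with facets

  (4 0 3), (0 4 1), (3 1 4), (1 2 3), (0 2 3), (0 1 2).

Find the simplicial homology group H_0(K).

Take the total order 0 < 1 < 2 < 3 < 4 on the vertex set. Then K (dimension 2) consists of the simplices:

  0-simplices (5): [0], [1], [2], [3], [4]
  1-simplices (9): [0,1], [0,2], [0,3], [0,4], [1,2], [1,3], [1,4], [2,3], [3,4]
  2-simplices (6): [0,1,2], [0,1,4], [0,2,3], [0,3,4], [1,2,3], [1,3,4]

giving chain groups C_0 ≅ Z^5, C_1 ≅ Z^9, C_2 ≅ Z^6.

∂_1: C_1 → C_0 sends each edge [p,q] (with p < q) to q − p. For instance
  ∂[3,4] = [4] − [3].
The 5×9 boundary matrix has rank 4 and Smith normal form diag(1,1,1,1).

∂_2: C_2 → C_1 maps a triangle to the signed sum of its edges. For instance
  ∂[0,1,4] = [1,4] − [0,4] + [0,1],
  ∂[1,2,3] = [2,3] − [1,3] + [1,2].
The 9×6 boundary matrix has rank 5 and Smith normal form diag(1,1,1,1,1).

Reading off H_k = ker ∂_k / im ∂_{k+1}:

  H_0: rank C_0 − rank ∂_1 = 5 − 4 = 1, and the invariant factors of ∂_1 are all 1, so H_0 = Z.

(K is a triangulation of the 2-sphere S^2.)

H_0 ≅ Z.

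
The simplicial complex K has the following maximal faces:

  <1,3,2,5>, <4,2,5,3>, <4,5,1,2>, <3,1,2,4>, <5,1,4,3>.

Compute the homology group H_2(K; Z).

H_2 ≅ 0.

Take the total order 1 < 2 < 3 < 4 < 5 on the vertex set. Then K (dimension 3) consists of the simplices:

  0-simplices (5): [1], [2], [3], [4], [5]
  1-simplices (10): [1,2], [1,3], [1,4], [1,5], [2,3], [2,4], [2,5], [3,4], [3,5], [4,5]
  2-simplices (10): [1,2,3], [1,2,4], [1,2,5], [1,3,4], [1,3,5], [1,4,5], [2,3,4], [2,3,5], [2,4,5], [3,4,5]
  3-simplices (5): [1,2,3,4], [1,2,3,5], [1,2,4,5], [1,3,4,5], [2,3,4,5]

so the chain groups are C_0 ≅ Z^5, C_1 ≅ Z^10, C_2 ≅ Z^10, C_3 ≅ Z^5.

Boundary ∂_1: C_1 → C_0 sends each edge [p,q] (with p < q) to q − p.
The 5×10 boundary matrix has rank 4 and Smith normal form diag(1,1,1,1).

Boundary ∂_2: C_2 → C_1 sends each 2-simplex [p,q,r] to [q,r] − [p,r] + [p,q]. For instance
  ∂[2,4,5] = [4,5] − [2,5] + [2,4],
  ∂[1,2,5] = [2,5] − [1,5] + [1,2].
As a 10×10 matrix over Z this has rank 6, with invariant factors (1,1,1,1,1,1).

The boundary map ∂_3: C_3 → C_2 sends each 3-simplex σ to the alternating sum Σ_i (−1)^i (σ with its i-th vertex removed). For instance
  ∂[1,3,4,5] = [3,4,5] − [1,4,5] + [1,3,5] − [1,3,4],
  ∂[2,3,4,5] = [3,4,5] − [2,4,5] + [2,3,5] − [2,3,4].
This gives a 10×5 integer matrix of rank 4; reducing to Smith normal form yields diagonal entries (1,1,1,1).

Reading off H_k = ker ∂_k / im ∂_{k+1}:

  H_2: rank ker ∂_2 − rank ∂_3 = (10 − 6) − 4 = 0, and the invariant factors of ∂_3 are all 1, so H_2 ≅ 0.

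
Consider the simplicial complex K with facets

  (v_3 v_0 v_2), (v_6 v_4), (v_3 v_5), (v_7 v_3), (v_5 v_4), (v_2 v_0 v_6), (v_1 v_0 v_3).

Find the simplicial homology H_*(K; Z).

H_0 ≅ Z,  H_1 ≅ Z,  H_2 = 0.

K has 8 vertices, 11 edges, 3 triangles.
rank ∂_0 = 0, rank ∂_1 = 7 ⇒ b_0 = 8 − 0 − 7 = 1; all invariant factors of ∂_1 are 1 so no torsion. So H_0 ≅ Z.
rank ∂_1 = 7, rank ∂_2 = 3 ⇒ b_1 = 11 − 7 − 3 = 1; all invariant factors of ∂_2 are 1 so no torsion. So H_1 ≅ Z.
rank ∂_2 = 3, rank ∂_3 = 0 ⇒ b_2 = 3 − 3 − 0 = 0. So H_2 ≅ 0.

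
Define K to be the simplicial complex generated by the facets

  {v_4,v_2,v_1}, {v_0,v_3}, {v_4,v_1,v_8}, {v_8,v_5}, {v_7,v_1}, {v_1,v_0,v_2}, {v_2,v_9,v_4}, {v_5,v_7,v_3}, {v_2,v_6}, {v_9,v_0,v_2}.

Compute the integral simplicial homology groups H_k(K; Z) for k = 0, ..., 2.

Order the vertices as v_0 < v_1 < v_2 < v_3 < v_4 < v_5 < v_6 < v_7 < v_8 < v_9. Listing each simplex with vertices in this order, K has dimension 2 with simplices:

  0-simplices (10): [v_0], [v_1], [v_2], [v_3], [v_4], [v_5], [v_6], [v_7], [v_8], [v_9]
  1-simplices (17): (17 of them)
  2-simplices (6): [v_0,v_1,v_2], [v_0,v_2,v_9], [v_1,v_2,v_4], [v_1,v_4,v_8], [v_2,v_4,v_9], [v_3,v_5,v_7]

Hence C_0 ≅ Z^10, C_1 ≅ Z^17, C_2 ≅ Z^6.

Boundary ∂_1: C_1 → C_0 maps an edge to its endpoints' difference, ∂[p,q] = q − p.
The resulting 10×17 matrix has rank 9, and its Smith normal form has invariant factors (1,1,1,1,1,1,1,1,1).

Boundary ∂_2: C_2 → C_1 maps a triangle to the signed sum of its edges. For instance
  ∂[v_2,v_4,v_9] = [v_4,v_9] − [v_2,v_9] + [v_2,v_4],
  ∂[v_1,v_4,v_8] = [v_4,v_8] − [v_1,v_8] + [v_1,v_4].
The 17×6 boundary matrix has rank 6 and Smith normal form diag(1,1,1,1,1,1).

From H_k ≅ ker(∂_k) / im(∂_{k+1}) we obtain:

  H_0: rank C_0 − rank ∂_1 = 10 − 9 = 1, and the invariant factors of ∂_1 are all 1, so H_0 = Z.
  H_1: rank ker ∂_1 − rank ∂_2 = (17 − 9) − 6 = 2, and the invariant factors of ∂_2 are all 1, so H_1 = Z^2.
  H_2: rank ker ∂_2 − rank ∂_3 = (6 − 6) − 0 = 0, and there is no ∂_3, so H_2 = 0.

H_0 ≅ Z,  H_1 ≅ Z^2,  H_2 = 0.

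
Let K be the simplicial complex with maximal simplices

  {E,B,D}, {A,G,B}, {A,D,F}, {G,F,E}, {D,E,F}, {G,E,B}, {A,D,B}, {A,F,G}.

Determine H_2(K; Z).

Take the total order A < B < D < E < F < G on the vertex set. Then K (dimension 2) consists of the simplices:

  0-simplices (6): A, B, D, E, F, G
  1-simplices (12): AB, AD, AF, AG, BD, BE, BG, DE, DF, EF, EG, FG
  2-simplices (8): ABD, ABG, ADF, AFG, BDE, BEG, DEF, EFG

so the chain groups are C_0 ≅ Z^6, C_1 ≅ Z^12, C_2 ≅ Z^8.

The boundary map ∂_1: C_1 → C_0 sends each edge [p,q] (with p < q) to q − p.
As a 6×12 matrix over Z this has rank 5, with invariant factors (1,1,1,1,1).

Boundary ∂_2: C_2 → C_1 maps a triangle to the signed sum of its edges. For instance
  ∂DEF = EF − DF + DE,
  ∂AFG = FG − AG + AF.
As a 12×8 matrix over Z this has rank 7, with invariant factors (1,1,1,1,1,1,1).

Reading off H_k = ker ∂_k / im ∂_{k+1}:

  H_2: rank ker ∂_2 − rank ∂_3 = (8 − 7) − 0 = 1, and there is no ∂_3, so H_2 = Z.

(K is a triangulation of the 2-sphere S^2.)

H_2 = Z.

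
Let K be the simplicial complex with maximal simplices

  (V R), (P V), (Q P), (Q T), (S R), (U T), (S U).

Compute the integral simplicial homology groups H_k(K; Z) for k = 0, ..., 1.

Order the vertices as P < Q < R < S < T < U < V. Listing each simplex with vertices in this order, K has dimension 1 with simplices:

  0-simplices (7): P, Q, R, S, T, U, V
  1-simplices (7): PQ, PV, QT, RS, RV, SU, TU

giving chain groups C_0 ≅ Z^7, C_1 ≅ Z^7.

∂_1: C_1 → C_0 maps an edge to its endpoints' difference, ∂[p,q] = q − p. For instance
  ∂RV = V − R.
As a 7×7 matrix over Z this has rank 6, with invariant factors (1,1,1,1,1,1).

Now H_k = ker ∂_k / im ∂_{k+1}, so:

  H_0: rank C_0 − rank ∂_1 = 7 − 6 = 1, and the invariant factors of ∂_1 are all 1, so H_0 ≅ Z.
  H_1: rank ker ∂_1 − rank ∂_2 = (7 − 6) − 0 = 1, and there is no ∂_2, so H_1 ≅ Z.

H_0 ≅ Z,  H_1 ≅ Z.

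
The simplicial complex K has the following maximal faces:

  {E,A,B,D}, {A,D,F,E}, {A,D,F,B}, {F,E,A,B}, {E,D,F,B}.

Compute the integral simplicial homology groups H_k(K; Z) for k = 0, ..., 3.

H_0 = Z,  H_1 = 0,  H_2 = 0,  H_3 = Z.

Order the vertices as A < B < D < E < F. Listing each simplex with vertices in this order, K has dimension 3 with simplices:

  0-simplices (5): A, B, D, E, F
  1-simplices (10): AB, AD, AE, AF, BD, BE, BF, DE, DF, EF
  2-simplices (10): ABD, ABE, ABF, ADE, ADF, AEF, BDE, BDF, BEF, DEF
  3-simplices (5): ABDE, ABDF, ABEF, ADEF, BDEF

Hence C_0 ≅ Z^5, C_1 ≅ Z^10, C_2 ≅ Z^10, C_3 ≅ Z^5.

∂_1: C_1 → C_0 is given by ∂[p,q] = [q] − [p]. For instance
  ∂AF = F − A.
As a 5×10 matrix over Z this has rank 4, with invariant factors (1,1,1,1).

Boundary ∂_2: C_2 → C_1 sends each 2-simplex [p,q,r] to [q,r] − [p,r] + [p,q]. For instance
  ∂ABF = BF − AF + AB,
  ∂DEF = EF − DF + DE.
This gives a 10×10 integer matrix of rank 6; reducing to Smith normal form yields diagonal entries (1,1,1,1,1,1).

Boundary ∂_3: C_3 → C_2 sends each 3-simplex σ to the alternating sum Σ_i (−1)^i (σ with its i-th vertex removed). For instance
  ∂ABDE = BDE − ADE + ABE − ABD,
  ∂ABDF = BDF − ADF + ABF − ABD.
This gives a 10×5 integer matrix of rank 4; reducing to Smith normal form yields diagonal entries (1,1,1,1).

Reading off H_k = ker ∂_k / im ∂_{k+1}:

  H_0: rank C_0 − rank ∂_1 = 5 − 4 = 1, and the invariant factors of ∂_1 are all 1, so H_0 = Z.
  H_1: rank ker ∂_1 − rank ∂_2 = (10 − 4) − 6 = 0, and the invariant factors of ∂_2 are all 1, so H_1 = 0.
  H_2: rank ker ∂_2 − rank ∂_3 = (10 − 6) − 4 = 0, and the invariant factors of ∂_3 are all 1, so H_2 = 0.
  H_3: rank ker ∂_3 − rank ∂_4 = (5 − 4) − 0 = 1, and there is no ∂_4, so H_3 = Z.

As a check, the Euler characteristic is 5 − 10 + 10 − 5 = 0, which agrees with 1 − 0 + 0 − 1 = 0.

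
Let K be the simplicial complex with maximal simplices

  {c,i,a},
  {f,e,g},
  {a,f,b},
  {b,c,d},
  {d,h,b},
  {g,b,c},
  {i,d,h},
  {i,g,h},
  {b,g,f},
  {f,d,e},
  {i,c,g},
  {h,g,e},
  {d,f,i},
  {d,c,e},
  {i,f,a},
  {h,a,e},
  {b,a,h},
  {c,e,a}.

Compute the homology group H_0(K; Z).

Order the vertices as a < b < c < d < e < f < g < h < i. Listing each simplex with vertices in this order, K has dimension 2 with simplices:

  0-simplices (9): a, b, c, d, e, f, g, h, i
  1-simplices (27): ab, ac, ae, af, ah, ai, bc, bd, bf, bg, bh, cd, ce, cg, ci, de, df, dh, di, ef, eg, eh, fg, fi, gh, gi, hi
  2-simplices (18): abf, abh, ace, aci, aeh, afi, bcd, bcg, bdh, bfg, cde, cgi, def, dfi, dhi, efg, egh, ghi

so the chain groups are C_0 ≅ Z^9, C_1 ≅ Z^27, C_2 ≅ Z^18.

∂_1: C_1 → C_0 sends each edge [p,q] (with p < q) to q − p. For instance
  ∂ci = i − c.
The resulting 9×27 matrix has rank 8, and its Smith normal form has invariant factors (1,1,1,1,1,1,1,1).

∂_2: C_2 → C_1 sends each 2-simplex [p,q,r] to [q,r] − [p,r] + [p,q]. For instance
  ∂abf = bf − af + ab,
  ∂aci = ci − ai + ac.
The 27×18 boundary matrix has rank 17 and Smith normal form diag(1,1,1,1,1,1,1,1,1,1,1,1,1,1,1,1,1).

Reading off H_k = ker ∂_k / im ∂_{k+1}:

  H_0: rank C_0 − rank ∂_1 = 9 − 8 = 1, and the invariant factors of ∂_1 are all 1, so H_0 ≅ Z.

H_0 = Z.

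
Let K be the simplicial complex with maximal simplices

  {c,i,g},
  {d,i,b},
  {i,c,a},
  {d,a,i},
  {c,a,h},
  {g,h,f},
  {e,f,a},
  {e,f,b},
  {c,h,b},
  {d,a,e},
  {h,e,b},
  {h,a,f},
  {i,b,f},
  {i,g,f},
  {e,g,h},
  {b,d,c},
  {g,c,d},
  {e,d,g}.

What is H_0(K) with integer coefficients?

H_0 ≅ Z.

Order the vertices as a < b < c < d < e < f < g < h < i. Listing each simplex with vertices in this order, K has dimension 2 with simplices:

  0-simplices (9): a, b, c, d, e, f, g, h, i
  1-simplices (27): ac, ad, ae, af, ah, ai, bc, bd, be, bf, bh, bi, cd, cg, ch, ci, de, dg, di, ef, eg, eh, fg, fh, fi, gh, gi
  2-simplices (18): ach, aci, ade, adi, aef, afh, bcd, bch, bdi, bef, beh, bfi, cdg, cgi, deg, egh, fgh, fgi

so the chain groups are C_0 ≅ Z^9, C_1 ≅ Z^27, C_2 ≅ Z^18.

The boundary map ∂_1: C_1 → C_0 is given by ∂[p,q] = [q] − [p]. For instance
  ∂ci = i − c.
As a 9×27 matrix over Z this has rank 8, with invariant factors (1,1,1,1,1,1,1,1).

The boundary map ∂_2: C_2 → C_1 acts by ∂[p,q,r] = [q,r] − [p,r] + [p,q]. For instance
  ∂afh = fh − ah + af,
  ∂cgi = gi − ci + cg.
As a 27×18 matrix over Z this has rank 18, with invariant factors (1,1,1,1,1,1,1,1,1,1,1,1,1,1,1,1,1,2).

Computing H_k = (kernel of ∂_k) / (image of ∂_{k+1}):

  H_0: rank C_0 − rank ∂_1 = 9 − 8 = 1, and the invariant factors of ∂_1 are all 1, so H_0 = Z.

(K is a triangulation of the Klein bottle.)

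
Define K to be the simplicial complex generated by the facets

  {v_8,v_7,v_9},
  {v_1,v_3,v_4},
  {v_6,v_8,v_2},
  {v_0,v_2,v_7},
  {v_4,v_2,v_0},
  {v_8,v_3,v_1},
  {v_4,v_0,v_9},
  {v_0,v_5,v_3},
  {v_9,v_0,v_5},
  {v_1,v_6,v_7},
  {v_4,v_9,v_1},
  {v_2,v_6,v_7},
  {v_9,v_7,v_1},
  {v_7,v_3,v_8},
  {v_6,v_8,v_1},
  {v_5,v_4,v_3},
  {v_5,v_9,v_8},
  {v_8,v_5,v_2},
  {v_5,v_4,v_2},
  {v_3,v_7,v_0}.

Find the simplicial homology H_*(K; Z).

K has 10 vertices, 30 edges, 20 triangles.
rank ∂_0 = 0, rank ∂_1 = 9 ⇒ b_0 = 10 − 0 − 9 = 1; all invariant factors of ∂_1 are 1 so no torsion. So H_0 ≅ Z.
rank ∂_1 = 9, rank ∂_2 = 20 ⇒ b_1 = 30 − 9 − 20 = 1; ∂_2 has invariant factor(s) [2] giving torsion. So H_1 ≅ Z × Z/2.
rank ∂_2 = 20, rank ∂_3 = 0 ⇒ b_2 = 20 − 20 − 0 = 0. So H_2 ≅ 0.

H_0 = Z,  H_1 = Z × Z/2,  H_2 = 0.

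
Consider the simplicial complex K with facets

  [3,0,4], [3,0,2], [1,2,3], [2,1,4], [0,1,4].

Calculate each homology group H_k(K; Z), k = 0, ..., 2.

H_0 ≅ Z,  H_1 ≅ Z,  H_2 = 0.

K has 5 vertices, 10 edges, 5 triangles.
rank ∂_0 = 0, rank ∂_1 = 4 ⇒ b_0 = 5 − 0 − 4 = 1; all invariant factors of ∂_1 are 1 so no torsion. So H_0 ≅ Z.
rank ∂_1 = 4, rank ∂_2 = 5 ⇒ b_1 = 10 − 4 − 5 = 1; all invariant factors of ∂_2 are 1 so no torsion. So H_1 ≅ Z.
rank ∂_2 = 5, rank ∂_3 = 0 ⇒ b_2 = 5 − 5 − 0 = 0. So H_2 ≅ 0.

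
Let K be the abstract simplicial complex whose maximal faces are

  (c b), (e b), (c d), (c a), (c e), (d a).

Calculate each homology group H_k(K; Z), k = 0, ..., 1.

K has 5 vertices, 6 edges.
rank ∂_0 = 0, rank ∂_1 = 4 ⇒ b_0 = 5 − 0 − 4 = 1; all invariant factors of ∂_1 are 1 so no torsion. So H_0 ≅ Z.
rank ∂_1 = 4, rank ∂_2 = 0 ⇒ b_1 = 6 − 4 − 0 = 2. So H_1 ≅ Z^2.

H_0 = Z,  H_1 = Z^2.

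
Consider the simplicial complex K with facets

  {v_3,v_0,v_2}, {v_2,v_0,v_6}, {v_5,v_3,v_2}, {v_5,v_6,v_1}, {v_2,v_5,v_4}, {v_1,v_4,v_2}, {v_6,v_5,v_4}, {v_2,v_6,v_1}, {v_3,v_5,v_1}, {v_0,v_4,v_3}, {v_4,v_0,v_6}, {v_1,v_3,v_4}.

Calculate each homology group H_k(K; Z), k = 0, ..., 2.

K has 7 vertices, 18 edges, 12 triangles.
rank ∂_0 = 0, rank ∂_1 = 6 ⇒ b_0 = 7 − 0 − 6 = 1; all invariant factors of ∂_1 are 1 so no torsion. So H_0 ≅ Z.
rank ∂_1 = 6, rank ∂_2 = 12 ⇒ b_1 = 18 − 6 − 12 = 0; ∂_2 has invariant factor(s) [2] giving torsion. So H_1 ≅ Z/2.
rank ∂_2 = 12, rank ∂_3 = 0 ⇒ b_2 = 12 − 12 − 0 = 0. So H_2 ≅ 0.

H_0 = Z,  H_1 = Z/2,  H_2 = 0.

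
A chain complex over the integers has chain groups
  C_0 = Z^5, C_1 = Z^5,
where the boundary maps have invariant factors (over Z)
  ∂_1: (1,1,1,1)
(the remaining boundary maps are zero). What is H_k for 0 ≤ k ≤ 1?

H_0 ≅ Z,  H_1 ≅ Z.

H_0: b_0 = 5 − 0 − 4 = 1; torsion from ∂_1 factors > 1: none. So H_0 ≅ Z.
H_1: b_1 = 5 − 4 − 0 = 1; torsion from ∂_2 factors > 1: none. So H_1 ≅ Z.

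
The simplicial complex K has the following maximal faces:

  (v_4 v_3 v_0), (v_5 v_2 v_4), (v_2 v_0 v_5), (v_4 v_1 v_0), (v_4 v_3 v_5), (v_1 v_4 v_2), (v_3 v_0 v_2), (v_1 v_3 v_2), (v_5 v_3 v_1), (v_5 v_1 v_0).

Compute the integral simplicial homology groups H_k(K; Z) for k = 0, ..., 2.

Fix the vertex order v_0 < v_1 < v_2 < v_3 < v_4 < v_5 and write every simplex with vertices in increasing order. Then dim K = 2 and the simplices of K are:

  0-simplices (6): [v_0], [v_1], [v_2], [v_3], [v_4], [v_5]
  1-simplices (15): (15 of them)
  2-simplices (10): [v_0,v_1,v_4], [v_0,v_1,v_5], [v_0,v_2,v_3], [v_0,v_2,v_5], [v_0,v_3,v_4], [v_1,v_2,v_3], [v_1,v_2,v_4], [v_1,v_3,v_5], [v_2,v_4,v_5], [v_3,v_4,v_5]

giving chain groups C_0 ≅ Z^6, C_1 ≅ Z^15, C_2 ≅ Z^10.

∂_1: C_1 → C_0 maps an edge to its endpoints' difference, ∂[p,q] = q − p. For instance
  ∂[v_1,v_3] = [v_3] − [v_1].
The 6×15 boundary matrix has rank 5 and Smith normal form diag(1,1,1,1,1).

The boundary map ∂_2: C_2 → C_1 acts by ∂[p,q,r] = [q,r] − [p,r] + [p,q]. For instance
  ∂[v_0,v_1,v_5] = [v_1,v_5] − [v_0,v_5] + [v_0,v_1],
  ∂[v_1,v_2,v_3] = [v_2,v_3] − [v_1,v_3] + [v_1,v_2].
This gives a 15×10 integer matrix of rank 10; reducing to Smith normal form yields diagonal entries (1,1,1,1,1,1,1,1,1,2).

Computing H_k = (kernel of ∂_k) / (image of ∂_{k+1}):

  H_0: rank C_0 − rank ∂_1 = 6 − 5 = 1, and the invariant factors of ∂_1 are all 1, so H_0 = Z.
  H_1: rank ker ∂_1 − rank ∂_2 = (15 − 5) − 10 = 0, and ∂_2 has invariant factor 2 > 1, so H_1 = Z/2.
  H_2: rank ker ∂_2 − rank ∂_3 = (10 − 10) − 0 = 0, and there is no ∂_3, so H_2 = 0.

(K is a triangulation of the real projective plane RP^2.)

H_0 ≅ Z,  H_1 ≅ Z/2,  H_2 = 0.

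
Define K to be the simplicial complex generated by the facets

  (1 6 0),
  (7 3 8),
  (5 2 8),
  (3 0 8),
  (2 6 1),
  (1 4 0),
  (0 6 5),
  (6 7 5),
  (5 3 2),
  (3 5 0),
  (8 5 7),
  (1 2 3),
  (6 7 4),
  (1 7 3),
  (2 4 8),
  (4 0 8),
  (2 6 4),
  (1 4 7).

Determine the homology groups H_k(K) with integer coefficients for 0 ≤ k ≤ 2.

H_0 ≅ Z,  H_1 ≅ Z × Z/2,  H_2 = 0.

We work with the vertex ordering 0 < 1 < 2 < 3 < 4 < 5 < 6 < 7 < 8. The simplices of K, each written with vertices in increasing order, are:

  0-simplices (9): [0], [1], [2], [3], [4], [5], [6], [7], [8]
  1-simplices (27): (27 of them)
  2-simplices (18): [0,1,4], [0,1,6], [0,3,5], [0,3,8], [0,4,8], [0,5,6], [1,2,3], [1,2,6], [1,3,7], [1,4,7], [2,3,5], [2,4,6], [2,4,8], [2,5,8], [3,7,8], [4,6,7], [5,6,7], [5,7,8]

so the chain groups are C_0 ≅ Z^9, C_1 ≅ Z^27, C_2 ≅ Z^18.

The boundary map ∂_1: C_1 → C_0 maps an edge to its endpoints' difference, ∂[p,q] = q − p. For instance
  ∂[3,5] = [5] − [3].
The resulting 9×27 matrix has rank 8, and its Smith normal form has invariant factors (1,1,1,1,1,1,1,1).

∂_2: C_2 → C_1 sends each 2-simplex [p,q,r] to [q,r] − [p,r] + [p,q]. For instance
  ∂[1,4,7] = [4,7] − [1,7] + [1,4],
  ∂[2,4,6] = [4,6] − [2,6] + [2,4].
The resulting 27×18 matrix has rank 18, and its Smith normal form has invariant factors (1,1,1,1,1,1,1,1,1,1,1,1,1,1,1,1,1,2).

Reading off H_k = ker ∂_k / im ∂_{k+1}:

  H_0: rank C_0 − rank ∂_1 = 9 − 8 = 1, and the invariant factors of ∂_1 are all 1, so H_0 ≅ Z.
  H_1: rank ker ∂_1 − rank ∂_2 = (27 − 8) − 18 = 1, and ∂_2 has invariant factor 2 > 1, so H_1 ≅ Z × Z/2.
  H_2: rank ker ∂_2 − rank ∂_3 = (18 − 18) − 0 = 0, and there is no ∂_3, so H_2 ≅ 0.

As a check, the Euler characteristic is 9 − 27 + 18 = 0, which agrees with 1 − 1 + 0 = 0.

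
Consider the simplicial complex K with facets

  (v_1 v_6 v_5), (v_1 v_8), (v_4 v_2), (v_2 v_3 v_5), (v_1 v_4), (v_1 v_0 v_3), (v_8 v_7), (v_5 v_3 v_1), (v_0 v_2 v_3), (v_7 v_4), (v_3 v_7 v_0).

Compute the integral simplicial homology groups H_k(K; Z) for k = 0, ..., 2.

H_0 = Z,  H_1 = Z^3,  H_2 = 0.

Fix the vertex order v_0 < v_1 < v_2 < v_3 < v_4 < v_5 < v_6 < v_7 < v_8 and write every simplex with vertices in increasing order. Then dim K = 2 and the simplices of K are:

  0-simplices (9): [v_0], [v_1], [v_2], [v_3], [v_4], [v_5], [v_6], [v_7], [v_8]
  1-simplices (17): (17 of them)
  2-simplices (6): [v_0,v_1,v_3], [v_0,v_2,v_3], [v_0,v_3,v_7], [v_1,v_3,v_5], [v_1,v_5,v_6], [v_2,v_3,v_5]

Hence C_0 ≅ Z^9, C_1 ≅ Z^17, C_2 ≅ Z^6.

The boundary map ∂_1: C_1 → C_0 is given by ∂[p,q] = [q] − [p].
As a 9×17 matrix over Z this has rank 8, with invariant factors (1,1,1,1,1,1,1,1).

Boundary ∂_2: C_2 → C_1 acts by ∂[p,q,r] = [q,r] − [p,r] + [p,q]. For instance
  ∂[v_0,v_3,v_7] = [v_3,v_7] − [v_0,v_7] + [v_0,v_3],
  ∂[v_0,v_1,v_3] = [v_1,v_3] − [v_0,v_3] + [v_0,v_1].
The resulting 17×6 matrix has rank 6, and its Smith normal form has invariant factors (1,1,1,1,1,1).

Computing H_k = (kernel of ∂_k) / (image of ∂_{k+1}):

  H_0: rank C_0 − rank ∂_1 = 9 − 8 = 1, and the invariant factors of ∂_1 are all 1, so H_0 ≅ Z.
  H_1: rank ker ∂_1 − rank ∂_2 = (17 − 8) − 6 = 3, and the invariant factors of ∂_2 are all 1, so H_1 ≅ Z^3.
  H_2: rank ker ∂_2 − rank ∂_3 = (6 − 6) − 0 = 0, and there is no ∂_3, so H_2 ≅ 0.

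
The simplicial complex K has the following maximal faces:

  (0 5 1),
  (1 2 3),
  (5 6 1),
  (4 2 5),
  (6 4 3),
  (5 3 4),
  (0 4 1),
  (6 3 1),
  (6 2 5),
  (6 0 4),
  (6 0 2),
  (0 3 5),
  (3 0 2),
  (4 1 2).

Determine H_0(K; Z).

K has 7 vertices, 21 edges, 14 triangles.
rank ∂_0 = 0, rank ∂_1 = 6 ⇒ b_0 = 7 − 0 − 6 = 1; all invariant factors of ∂_1 are 1 so no torsion. So H_0 = Z.

H_0 ≅ Z.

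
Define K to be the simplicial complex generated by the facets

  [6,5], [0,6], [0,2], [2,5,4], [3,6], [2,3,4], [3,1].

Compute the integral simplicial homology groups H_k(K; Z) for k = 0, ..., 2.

H_0 ≅ Z,  H_1 ≅ Z^2,  H_2 = 0.

K has 7 vertices, 10 edges, 2 triangles.
rank ∂_0 = 0, rank ∂_1 = 6 ⇒ b_0 = 7 − 0 − 6 = 1; all invariant factors of ∂_1 are 1 so no torsion. So H_0 ≅ Z.
rank ∂_1 = 6, rank ∂_2 = 2 ⇒ b_1 = 10 − 6 − 2 = 2; all invariant factors of ∂_2 are 1 so no torsion. So H_1 ≅ Z^2.
rank ∂_2 = 2, rank ∂_3 = 0 ⇒ b_2 = 2 − 2 − 0 = 0. So H_2 ≅ 0.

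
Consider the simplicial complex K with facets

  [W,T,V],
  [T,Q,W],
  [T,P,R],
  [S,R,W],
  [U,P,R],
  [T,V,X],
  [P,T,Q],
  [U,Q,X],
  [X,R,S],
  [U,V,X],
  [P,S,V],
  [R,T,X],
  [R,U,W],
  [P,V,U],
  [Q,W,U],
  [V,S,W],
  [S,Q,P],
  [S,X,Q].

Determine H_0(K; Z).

H_0 = Z.

Take the total order P < Q < R < S < T < U < V < W < X on the vertex set. Then K (dimension 2) consists of the simplices:

  0-simplices (9): P, Q, R, S, T, U, V, W, X
  1-simplices (27): PQ, PR, PS, PT, PU, PV, QS, QT, QU, QW, QX, RS, RT, RU, RW, RX, SV, SW, SX, TV, TW, TX, UV, UW, UX, VW, VX
  2-simplices (18): PQS, PQT, PRT, PRU, PSV, PUV, QSX, QTW, QUW, QUX, RSW, RSX, RTX, RUW, SVW, TVW, TVX, UVX

giving chain groups C_0 ≅ Z^9, C_1 ≅ Z^27, C_2 ≅ Z^18.

∂_1: C_1 → C_0 sends each edge [p,q] (with p < q) to q − p. For instance
  ∂SW = W − S.
This gives a 9×27 integer matrix of rank 8; reducing to Smith normal form yields diagonal entries (1,1,1,1,1,1,1,1).

Boundary ∂_2: C_2 → C_1 maps a triangle to the signed sum of its edges. For instance
  ∂RSX = SX − RX + RS,
  ∂PRU = RU − PU + PR.
The resulting 27×18 matrix has rank 17, and its Smith normal form has invariant factors (1,1,1,1,1,1,1,1,1,1,1,1,1,1,1,1,1).

Computing H_k = (kernel of ∂_k) / (image of ∂_{k+1}):

  H_0: rank C_0 − rank ∂_1 = 9 − 8 = 1, and the invariant factors of ∂_1 are all 1, so H_0 = Z.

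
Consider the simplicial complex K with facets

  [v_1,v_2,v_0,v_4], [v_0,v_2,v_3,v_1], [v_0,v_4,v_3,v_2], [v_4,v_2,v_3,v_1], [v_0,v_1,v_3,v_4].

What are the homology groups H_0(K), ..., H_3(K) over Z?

H_0 = Z,  H_1 = 0,  H_2 = 0,  H_3 = Z.

Take the total order v_0 < v_1 < v_2 < v_3 < v_4 on the vertex set. Then K (dimension 3) consists of the simplices:

  0-simplices (5): [v_0], [v_1], [v_2], [v_3], [v_4]
  1-simplices (10): [v_0,v_1], [v_0,v_2], [v_0,v_3], [v_0,v_4], [v_1,v_2], [v_1,v_3], [v_1,v_4], [v_2,v_3], [v_2,v_4], [v_3,v_4]
  2-simplices (10): [v_0,v_1,v_2], [v_0,v_1,v_3], [v_0,v_1,v_4], [v_0,v_2,v_3], [v_0,v_2,v_4], [v_0,v_3,v_4], [v_1,v_2,v_3], [v_1,v_2,v_4], [v_1,v_3,v_4], [v_2,v_3,v_4]
  3-simplices (5): [v_0,v_1,v_2,v_3], [v_0,v_1,v_2,v_4], [v_0,v_1,v_3,v_4], [v_0,v_2,v_3,v_4], [v_1,v_2,v_3,v_4]

giving chain groups C_0 ≅ Z^5, C_1 ≅ Z^10, C_2 ≅ Z^10, C_3 ≅ Z^5.

Boundary ∂_1: C_1 → C_0 maps an edge to its endpoints' difference, ∂[p,q] = q − p. For instance
  ∂[v_2,v_4] = [v_4] − [v_2].
This gives a 5×10 integer matrix of rank 4; reducing to Smith normal form yields diagonal entries (1,1,1,1).

The boundary map ∂_2: C_2 → C_1 sends each 2-simplex [p,q,r] to [q,r] − [p,r] + [p,q]. For instance
  ∂[v_0,v_3,v_4] = [v_3,v_4] − [v_0,v_4] + [v_0,v_3],
  ∂[v_1,v_3,v_4] = [v_3,v_4] − [v_1,v_4] + [v_1,v_3].
The 10×10 boundary matrix has rank 6 and Smith normal form diag(1,1,1,1,1,1).

∂_3: C_3 → C_2 sends each 3-simplex σ to the alternating sum Σ_i (−1)^i (σ with its i-th vertex removed). For instance
  ∂[v_0,v_1,v_3,v_4] = [v_1,v_3,v_4] − [v_0,v_3,v_4] + [v_0,v_1,v_4] − [v_0,v_1,v_3],
  ∂[v_0,v_2,v_3,v_4] = [v_2,v_3,v_4] − [v_0,v_3,v_4] + [v_0,v_2,v_4] − [v_0,v_2,v_3].
The 10×5 boundary matrix has rank 4 and Smith normal form diag(1,1,1,1).

Computing H_k = (kernel of ∂_k) / (image of ∂_{k+1}):

  H_0: rank C_0 − rank ∂_1 = 5 − 4 = 1, and the invariant factors of ∂_1 are all 1, so H_0 ≅ Z.
  H_1: rank ker ∂_1 − rank ∂_2 = (10 − 4) − 6 = 0, and the invariant factors of ∂_2 are all 1, so H_1 ≅ 0.
  H_2: rank ker ∂_2 − rank ∂_3 = (10 − 6) − 4 = 0, and the invariant factors of ∂_3 are all 1, so H_2 ≅ 0.
  H_3: rank ker ∂_3 − rank ∂_4 = (5 − 4) − 0 = 1, and there is no ∂_4, so H_3 ≅ Z.

As a check, the Euler characteristic is 5 − 10 + 10 − 5 = 0, which agrees with 1 − 0 + 0 − 1 = 0.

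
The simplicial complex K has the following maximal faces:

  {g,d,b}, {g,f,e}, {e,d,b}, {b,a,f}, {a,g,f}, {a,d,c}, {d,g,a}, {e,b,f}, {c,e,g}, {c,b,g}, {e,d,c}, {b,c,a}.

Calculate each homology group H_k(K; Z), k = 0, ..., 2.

Fix the vertex order a < b < c < d < e < f < g and write every simplex with vertices in increasing order. Then dim K = 2 and the simplices of K are:

  0-simplices (7): a, b, c, d, e, f, g
  1-simplices (18): ab, ac, ad, af, ag, bc, bd, be, bf, bg, cd, ce, cg, de, dg, ef, eg, fg
  2-simplices (12): abc, abf, acd, adg, afg, bcg, bde, bdg, bef, cde, ceg, efg

Hence C_0 ≅ Z^7, C_1 ≅ Z^18, C_2 ≅ Z^12.

∂_1: C_1 → C_0 maps an edge to its endpoints' difference, ∂[p,q] = q − p. For instance
  ∂bg = g − b.
As a 7×18 matrix over Z this has rank 6, with invariant factors (1,1,1,1,1,1).

Boundary ∂_2: C_2 → C_1 maps a triangle to the signed sum of its edges. For instance
  ∂ceg = eg − cg + ce,
  ∂bde = de − be + bd.
The resulting 18×12 matrix has rank 12, and its Smith normal form has invariant factors (1,1,1,1,1,1,1,1,1,1,1,2).

Reading off H_k = ker ∂_k / im ∂_{k+1}:

  H_0: rank C_0 − rank ∂_1 = 7 − 6 = 1, and the invariant factors of ∂_1 are all 1, so H_0 = Z.
  H_1: rank ker ∂_1 − rank ∂_2 = (18 − 6) − 12 = 0, and ∂_2 has invariant factor 2 > 1, so H_1 = Z/2.
  H_2: rank ker ∂_2 − rank ∂_3 = (12 − 12) − 0 = 0, and there is no ∂_3, so H_2 = 0.

As a check, the Euler characteristic is 7 − 18 + 12 = 1, which agrees with 1 − 0 + 0 = 1.

H_0 ≅ Z,  H_1 ≅ Z/2,  H_2 = 0.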